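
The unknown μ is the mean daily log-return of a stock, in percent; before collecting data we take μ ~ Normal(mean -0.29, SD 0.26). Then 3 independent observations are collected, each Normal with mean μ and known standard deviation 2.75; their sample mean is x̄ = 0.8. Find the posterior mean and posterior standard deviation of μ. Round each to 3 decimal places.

Prior precision 1/τ₀² = 1/0.26² = 14.7929; data precision n/σ² = 3/2.75² = 0.396694.
Posterior precision = 14.7929 + 0.396694 = 15.1896, giving posterior SD = 1/√15.1896 = 0.257.
Posterior mean = (14.7929·-0.29 + 0.396694·0.8) / 15.1896 = -0.262.

Posterior mean ≈ -0.262; posterior SD ≈ 0.257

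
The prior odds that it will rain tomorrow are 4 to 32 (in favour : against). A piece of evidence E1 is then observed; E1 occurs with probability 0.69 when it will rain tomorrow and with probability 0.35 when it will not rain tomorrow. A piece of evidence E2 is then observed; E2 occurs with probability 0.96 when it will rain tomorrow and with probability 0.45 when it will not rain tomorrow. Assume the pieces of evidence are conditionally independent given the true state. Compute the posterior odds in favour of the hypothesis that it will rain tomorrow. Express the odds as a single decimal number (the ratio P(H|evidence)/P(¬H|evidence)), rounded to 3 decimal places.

Prior odds = 4/32 = 0.12500. In log-odds, ln(0.12500) = -2.0794.
Add log likelihood ratios: ln(1.9714) + ln(2.1333) = 1.4364.
Posterior log-odds = -0.64300, so posterior odds = exp(-0.64300) = 0.52571.

Posterior odds ≈ 0.526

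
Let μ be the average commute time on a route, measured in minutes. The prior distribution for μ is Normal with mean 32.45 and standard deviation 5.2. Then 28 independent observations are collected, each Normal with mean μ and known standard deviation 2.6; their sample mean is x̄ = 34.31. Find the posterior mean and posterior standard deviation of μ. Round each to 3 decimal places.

Posterior mean ≈ 34.294; posterior SD ≈ 0.489

Prior precision 1/τ₀² = 1/5.2² = 0.0369822; data precision n/σ² = 28/2.6² = 4.14201.
Posterior precision = 0.0369822 + 4.14201 = 4.17899, giving posterior SD = 1/√4.17899 = 0.489.
Posterior mean = (0.0369822·32.45 + 4.14201·34.31) / 4.17899 = 34.294.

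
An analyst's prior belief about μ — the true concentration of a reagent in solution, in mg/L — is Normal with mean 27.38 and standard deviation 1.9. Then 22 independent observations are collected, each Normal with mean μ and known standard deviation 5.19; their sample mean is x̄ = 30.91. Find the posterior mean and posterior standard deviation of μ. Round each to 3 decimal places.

Posterior mean ≈ 30.016; posterior SD ≈ 0.956

Prior precision 1/τ₀² = 1/1.9² = 0.277008; data precision n/σ² = 22/5.19² = 0.816748.
Posterior precision = 0.277008 + 0.816748 = 1.09376, giving posterior SD = 1/√1.09376 = 0.956.
Posterior mean = (0.277008·27.38 + 0.816748·30.91) / 1.09376 = 30.016.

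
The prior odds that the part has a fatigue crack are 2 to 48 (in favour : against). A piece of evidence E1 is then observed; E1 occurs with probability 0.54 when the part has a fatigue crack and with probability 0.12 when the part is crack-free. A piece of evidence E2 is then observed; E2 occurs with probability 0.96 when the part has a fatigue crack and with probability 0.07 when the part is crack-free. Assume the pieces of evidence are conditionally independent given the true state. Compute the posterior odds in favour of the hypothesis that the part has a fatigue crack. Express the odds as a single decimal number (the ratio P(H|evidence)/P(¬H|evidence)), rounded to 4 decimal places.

Prior odds = 2/48 = 0.041667.
Likelihood ratio for E1 = 0.54/0.12 = 4.5000.
Likelihood ratio for E2 = 0.96/0.07 = 13.714.
Posterior odds = prior odds × LR₁ × LR₂ = 2.5714.

Posterior odds ≈ 2.5714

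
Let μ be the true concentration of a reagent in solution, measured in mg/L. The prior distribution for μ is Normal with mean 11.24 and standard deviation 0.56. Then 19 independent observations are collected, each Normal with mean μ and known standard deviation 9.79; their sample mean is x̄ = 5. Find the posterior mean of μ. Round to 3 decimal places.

With known σ, the Normal prior is conjugate. Weight on the data is w = (n/σ²)/(n/σ² + 1/τ₀²) = 0.198239/(0.198239+3.18878) = 0.058529.
Posterior mean = w·x̄ + (1−w)·μ₀ = 0.058529·5 + 0.94147·11.24 = 10.875.

Posterior mean ≈ 10.875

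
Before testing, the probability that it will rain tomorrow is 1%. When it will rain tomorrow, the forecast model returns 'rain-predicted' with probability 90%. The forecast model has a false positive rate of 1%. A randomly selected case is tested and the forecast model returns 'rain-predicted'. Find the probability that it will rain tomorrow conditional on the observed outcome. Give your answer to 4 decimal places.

P(H | E) ≈ 0.4762

Write H for 'it will rain tomorrow'. Prior odds H:¬H = 0.01/0.99 = 0.010101. For the 'rain-predicted' outcome, the likelihood ratio is 0.9/0.01 = 90.000.
Posterior odds = 0.010101 × 90.000 = 0.90909, so P(H|E) = 0.90909/(1+0.90909) = 0.4762.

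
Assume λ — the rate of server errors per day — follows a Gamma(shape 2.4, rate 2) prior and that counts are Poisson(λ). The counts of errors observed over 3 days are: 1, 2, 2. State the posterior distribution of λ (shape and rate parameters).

Total count ∑xᵢ = 5 over n = 3 days.
Gamma is conjugate to the Poisson likelihood: posterior is Gamma(shape = 2.4+5 = 7.4, rate = 2+3 = 5).

Posterior: Gamma(shape=7.4, rate=5)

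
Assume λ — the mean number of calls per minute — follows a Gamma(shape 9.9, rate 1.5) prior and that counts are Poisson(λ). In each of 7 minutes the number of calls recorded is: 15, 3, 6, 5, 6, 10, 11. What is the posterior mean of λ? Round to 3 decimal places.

Posterior mean ≈ 7.753

The Poisson likelihood adds the total count to the shape and the number of exposure periods to the rate. Here ∑xᵢ = 56 and n = 7, so shape 9.9→65.9 and rate 1.5→8.5.
E[λ | data] = 65.9/8.5 = 7.753.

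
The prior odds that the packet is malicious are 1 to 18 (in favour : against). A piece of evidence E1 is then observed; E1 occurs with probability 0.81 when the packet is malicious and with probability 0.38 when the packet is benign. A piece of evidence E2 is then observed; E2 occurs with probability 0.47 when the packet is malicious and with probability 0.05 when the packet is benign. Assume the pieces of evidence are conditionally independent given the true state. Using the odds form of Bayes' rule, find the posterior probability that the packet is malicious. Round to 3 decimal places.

Prior odds = 1/18 = 0.055556. In log-odds, ln(0.055556) = -2.8904.
Add log likelihood ratios: ln(2.1316) + ln(9.4000) = 2.9976.
Posterior log-odds = 0.10720, so posterior odds = exp(0.10720) = 1.1132. Converting, P(H|E) = 1.1132/2.1132 = 0.527.

Posterior probability ≈ 0.527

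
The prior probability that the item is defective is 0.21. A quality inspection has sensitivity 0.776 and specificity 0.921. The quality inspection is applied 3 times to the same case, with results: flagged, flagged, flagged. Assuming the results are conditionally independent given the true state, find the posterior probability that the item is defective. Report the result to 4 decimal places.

Let H be the event that the item is defective; start with P(H) = 0.21. P('flagged'|H) = 0.776, P('flagged'|¬H) = 0.079.
Update on result 1 ('flagged'): P(H) ← 0.776·0.2100 / (0.776·0.2100 + 0.079·0.7900) = 0.16296/0.22537 = 0.7231.
Update on result 2 ('flagged'): P(H) ← 0.776·0.7231 / (0.776·0.7231 + 0.079·0.2769) = 0.56111/0.58299 = 0.9625.
Update on result 3 ('flagged'): P(H) ← 0.776·0.9625 / (0.776·0.9625 + 0.079·0.0375) = 0.74688/0.74984 = 0.9960.

Posterior P(H) ≈ 0.9960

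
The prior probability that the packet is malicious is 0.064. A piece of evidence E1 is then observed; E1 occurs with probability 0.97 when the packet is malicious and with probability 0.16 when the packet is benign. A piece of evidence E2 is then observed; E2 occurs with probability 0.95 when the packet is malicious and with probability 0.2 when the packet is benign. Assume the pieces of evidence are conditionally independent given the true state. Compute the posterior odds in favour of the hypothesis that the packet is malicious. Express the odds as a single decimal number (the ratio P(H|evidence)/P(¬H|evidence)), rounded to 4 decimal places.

Prior odds = 0.064/(1−0.064) = 0.068376. In log-odds, ln(0.068376) = -2.6827.
Add log likelihood ratios: ln(6.0625) + ln(4.7500) = 3.3603.
Posterior log-odds = 0.67753, so posterior odds = exp(0.67753) = 1.9690.

Posterior odds ≈ 1.9690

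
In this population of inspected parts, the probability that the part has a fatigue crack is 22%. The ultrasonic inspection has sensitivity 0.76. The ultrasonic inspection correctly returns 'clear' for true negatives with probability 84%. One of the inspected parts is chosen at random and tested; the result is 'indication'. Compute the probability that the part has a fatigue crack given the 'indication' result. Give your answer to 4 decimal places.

Write H for 'the part has a fatigue crack'. Prior odds H:¬H = 0.22/0.78 = 0.28205. For the 'indication' outcome, the likelihood ratio is 0.76/0.16 = 4.7500.
Posterior odds = 0.28205 × 4.7500 = 1.3397, so P(H|E) = 1.3397/(1+1.3397) = 0.5726.

P(H | E) ≈ 0.5726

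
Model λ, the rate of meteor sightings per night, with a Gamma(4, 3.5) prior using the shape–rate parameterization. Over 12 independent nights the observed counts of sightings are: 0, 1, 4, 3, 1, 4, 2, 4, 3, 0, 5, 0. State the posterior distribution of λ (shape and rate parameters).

The Poisson likelihood adds the total count to the shape and the number of exposure periods to the rate. Here ∑xᵢ = 27 and n = 12, so shape 4→31 and rate 3.5→15.5.

Posterior: Gamma(shape=31, rate=15.5)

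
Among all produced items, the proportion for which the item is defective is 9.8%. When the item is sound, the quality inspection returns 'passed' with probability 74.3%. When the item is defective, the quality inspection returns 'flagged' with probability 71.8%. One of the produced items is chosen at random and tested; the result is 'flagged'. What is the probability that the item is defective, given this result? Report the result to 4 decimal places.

P(H | E) ≈ 0.2329

Write H for 'the item is defective'. Prior odds H:¬H = 0.098/0.902 = 0.10865. For the 'flagged' outcome, the likelihood ratio is 0.718/0.257 = 2.7938.
Posterior odds = 0.10865 × 2.7938 = 0.30354, so P(H|E) = 0.30354/(1+0.30354) = 0.2329.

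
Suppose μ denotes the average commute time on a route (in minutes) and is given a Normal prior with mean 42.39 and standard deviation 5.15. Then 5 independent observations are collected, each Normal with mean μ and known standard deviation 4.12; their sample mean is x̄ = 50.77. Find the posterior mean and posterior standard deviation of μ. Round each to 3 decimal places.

Posterior mean ≈ 49.819; posterior SD ≈ 1.735

Prior precision 1/τ₀² = 1/5.15² = 0.0377038; data precision n/σ² = 5/4.12² = 0.294561.
Posterior precision = 0.0377038 + 0.294561 = 0.332265, giving posterior SD = 1/√0.332265 = 1.735.
Posterior mean = (0.0377038·42.39 + 0.294561·50.77) / 0.332265 = 49.819.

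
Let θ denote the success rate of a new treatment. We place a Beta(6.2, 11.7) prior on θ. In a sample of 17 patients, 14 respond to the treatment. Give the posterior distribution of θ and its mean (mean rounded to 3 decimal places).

Posterior: Beta(20.2, 14.7); mean ≈ 0.579

Observing 14 successes and 3 failures updates Beta(6.2, 11.7) by adding the success and failure counts to the two shape parameters: α = 6.2+14 = 20.2, β = 11.7+3 = 14.7.
E[θ | data] = 20.2/(20.2+14.7) = 0.579.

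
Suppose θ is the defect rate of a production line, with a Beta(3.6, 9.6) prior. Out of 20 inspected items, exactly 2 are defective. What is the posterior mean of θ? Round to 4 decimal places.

Posterior mean ≈ 0.1687

Observing 2 successes and 18 failures updates Beta(3.6, 9.6) by adding the success and failure counts to the two shape parameters: α = 3.6+2 = 5.6, β = 9.6+18 = 27.6.
E[θ | data] = 5.6/(5.6+27.6) = 0.1687.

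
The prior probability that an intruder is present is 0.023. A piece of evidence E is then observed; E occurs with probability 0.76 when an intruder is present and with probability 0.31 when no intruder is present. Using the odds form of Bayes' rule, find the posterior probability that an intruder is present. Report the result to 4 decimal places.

Posterior probability ≈ 0.0546

Prior odds = 0.023/(1−0.023) = 0.023541.
Likelihood ratio for E = 0.76/0.31 = 2.4516.
Posterior odds = prior odds × LR = 0.057715.
Posterior probability = odds/(1+odds) = 0.057715/1.0577 = 0.0546.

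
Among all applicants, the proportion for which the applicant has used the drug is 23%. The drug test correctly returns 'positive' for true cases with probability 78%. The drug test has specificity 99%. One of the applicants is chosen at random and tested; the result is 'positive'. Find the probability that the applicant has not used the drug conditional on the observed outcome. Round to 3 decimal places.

P(¬H | E) ≈ 0.041

Write H for 'the applicant has used the drug'. Prior odds H:¬H = 0.23/0.77 = 0.29870. For the 'positive' outcome, the likelihood ratio is 0.78/0.01 = 78.000.
Posterior odds = 0.29870 × 78.000 = 23.299, so P(H|E) = 23.299/(1+23.299) = 0.959. Then P(¬H|E) = 1 − 0.959 = 0.041.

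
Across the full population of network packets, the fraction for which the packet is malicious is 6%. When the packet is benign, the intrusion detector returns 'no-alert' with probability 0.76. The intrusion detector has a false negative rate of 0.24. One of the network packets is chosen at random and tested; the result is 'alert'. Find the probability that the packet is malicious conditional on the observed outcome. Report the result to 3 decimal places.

Let H be the event that the packet is malicious. P(H) = 0.06, so P(¬H) = 0.94. With E the 'alert' result, P(E|H) = 0.76 and P(E|¬H) = 0.24.
P(E) = 0.76·0.06 + 0.24·0.94 = 0.045600 + 0.22560 = 0.27120.
By Bayes' theorem, P(H|E) = 0.045600 / 0.27120 = 0.168.

P(H | E) ≈ 0.168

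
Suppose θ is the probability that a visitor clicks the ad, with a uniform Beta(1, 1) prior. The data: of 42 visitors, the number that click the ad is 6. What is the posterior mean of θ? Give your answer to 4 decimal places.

Observing 6 successes and 36 failures updates Beta(1, 1) by adding the success and failure counts to the two shape parameters: α = 1+6 = 7, β = 1+36 = 37.
Posterior mean = α/(α+β) = 7/44 = 0.1591.

Posterior mean ≈ 0.1591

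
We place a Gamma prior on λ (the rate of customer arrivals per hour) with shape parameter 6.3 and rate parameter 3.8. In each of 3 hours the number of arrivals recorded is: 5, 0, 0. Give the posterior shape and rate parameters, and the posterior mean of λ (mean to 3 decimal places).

Posterior: Gamma(shape=11.3, rate=6.8); mean ≈ 1.662

Total count ∑xᵢ = 5 over n = 3 hours.
Gamma is conjugate to the Poisson likelihood: posterior is Gamma(shape = 6.3+5 = 11.3, rate = 3.8+3 = 6.8).
Posterior mean = shape/rate = 11.3/6.8 = 1.662.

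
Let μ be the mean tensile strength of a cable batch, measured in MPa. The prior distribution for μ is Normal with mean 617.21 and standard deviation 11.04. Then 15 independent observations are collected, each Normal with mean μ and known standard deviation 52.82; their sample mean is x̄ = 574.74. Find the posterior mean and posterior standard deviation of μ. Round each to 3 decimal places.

Posterior mean ≈ 600.397; posterior SD ≈ 8.581

Prior precision 1/τ₀² = 1/11.04² = 0.00820468; data precision n/σ² = 15/52.82² = 0.00537644.
Posterior precision = 0.00820468 + 0.00537644 = 0.0135811, giving posterior SD = 1/√0.0135811 = 8.581.
Posterior mean = (0.00820468·617.21 + 0.00537644·574.74) / 0.0135811 = 600.397.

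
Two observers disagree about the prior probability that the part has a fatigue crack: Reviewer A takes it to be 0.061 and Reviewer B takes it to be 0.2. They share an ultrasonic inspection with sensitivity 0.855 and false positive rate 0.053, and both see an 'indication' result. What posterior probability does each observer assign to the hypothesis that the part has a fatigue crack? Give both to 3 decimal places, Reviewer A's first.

Reviewer A: 0.512; Reviewer B: 0.801

The likelihood ratio for an 'indication' result is 0.855/0.053 = 16.132.
Reviewer A: prior odds 0.061/0.939 = 0.064963; posterior odds 1.0480; posterior probability 0.512.
Reviewer B: prior odds 0.2/0.8 = 0.25000; posterior odds 4.0330; posterior probability 0.801.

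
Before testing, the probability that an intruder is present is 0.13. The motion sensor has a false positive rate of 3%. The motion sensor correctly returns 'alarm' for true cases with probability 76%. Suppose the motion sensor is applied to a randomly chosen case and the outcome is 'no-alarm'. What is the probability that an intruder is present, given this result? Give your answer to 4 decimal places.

Write H for 'an intruder is present'. Prior odds H:¬H = 0.13/0.87 = 0.14943. For the 'no-alarm' outcome, the likelihood ratio is 0.24/0.97 = 0.24742.
Posterior odds = 0.14943 × 0.24742 = 0.036971, so P(H|E) = 0.036971/(1+0.036971) = 0.0357.

P(H | E) ≈ 0.0357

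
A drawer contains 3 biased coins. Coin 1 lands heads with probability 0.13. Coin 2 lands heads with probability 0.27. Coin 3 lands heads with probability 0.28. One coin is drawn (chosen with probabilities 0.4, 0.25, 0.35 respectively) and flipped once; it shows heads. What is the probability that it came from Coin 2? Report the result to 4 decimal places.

Posterior probability ≈ 0.3103

P(heads|C1) = 0.13; P(heads|C2) = 0.27; P(heads|C3) = 0.28.
Prior × likelihood for each source: 0.4·0.13=0.05200, 0.25·0.27=0.06750, 0.35·0.28=0.09800. Summing gives P(heads) = 0.21750.
P(Coin 2 | heads) = 0.06750 / 0.21750 = 0.3103.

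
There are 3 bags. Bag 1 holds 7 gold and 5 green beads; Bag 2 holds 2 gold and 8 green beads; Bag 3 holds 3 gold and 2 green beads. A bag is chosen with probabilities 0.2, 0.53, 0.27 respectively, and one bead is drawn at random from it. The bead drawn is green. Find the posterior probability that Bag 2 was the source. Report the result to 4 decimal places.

Posterior probability ≈ 0.6891

P(green|Bag 1) = 0.4167; P(green|Bag 2) = 0.8; P(green|Bag 3) = 0.4.
Prior × likelihood for each source: 0.2·0.4167=0.08333, 0.53·0.8=0.4240, 0.27·0.4=0.1080. Summing gives P(green) = 0.61533.
P(Bag 2 | green) = 0.4240 / 0.61533 = 0.6891.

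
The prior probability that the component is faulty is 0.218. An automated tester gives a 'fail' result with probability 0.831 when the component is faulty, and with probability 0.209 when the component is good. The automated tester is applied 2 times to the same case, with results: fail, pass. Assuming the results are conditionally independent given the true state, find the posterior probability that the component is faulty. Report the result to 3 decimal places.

Posterior P(H) ≈ 0.191

Let H be the event that the component is faulty; start with P(H) = 0.218. P('fail'|H) = 0.831, P('fail'|¬H) = 0.209.
Update on result 1 ('fail'): P(H) ← 0.831·0.2180 / (0.831·0.2180 + 0.209·0.7820) = 0.18116/0.34460 = 0.5257.
Update on result 2 ('pass'): P(H) ← 0.169·0.5257 / (0.169·0.5257 + 0.791·0.4743) = 0.088845/0.46401 = 0.1915.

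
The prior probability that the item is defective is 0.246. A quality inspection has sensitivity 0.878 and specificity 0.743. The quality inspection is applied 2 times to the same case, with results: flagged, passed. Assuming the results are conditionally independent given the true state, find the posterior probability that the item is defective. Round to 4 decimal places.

Posterior P(H) ≈ 0.1547

With H the event that the item is defective, the joint likelihood of the observed sequence is P(data|H) = 0.878·0.122 = 0.10712 and P(data|¬H) = 0.257·0.743 = 0.19095.
Bayes: P(H|data) = 0.246·0.10712 / (0.246·0.10712 + 0.754·0.19095) = 0.026351/0.17033 = 0.1547.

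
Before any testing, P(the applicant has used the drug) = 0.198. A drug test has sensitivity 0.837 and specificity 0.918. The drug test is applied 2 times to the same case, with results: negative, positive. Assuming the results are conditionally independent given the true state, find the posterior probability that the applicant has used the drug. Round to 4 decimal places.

With H the event that the applicant has used the drug, the joint likelihood of the observed sequence is P(data|H) = 0.163·0.837 = 0.13643 and P(data|¬H) = 0.918·0.082 = 0.075276.
Bayes: P(H|data) = 0.198·0.13643 / (0.198·0.13643 + 0.802·0.075276) = 0.027013/0.087385 = 0.3091.

Posterior P(H) ≈ 0.3091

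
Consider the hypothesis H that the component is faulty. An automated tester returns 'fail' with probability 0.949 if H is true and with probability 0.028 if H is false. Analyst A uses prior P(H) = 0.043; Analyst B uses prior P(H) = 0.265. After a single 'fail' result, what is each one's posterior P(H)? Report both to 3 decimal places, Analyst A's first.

The likelihood ratio for a 'fail' result is 0.949/0.028 = 33.893.
Analyst A: prior odds 0.043/0.957 = 0.044932; posterior odds 1.5229; posterior probability 0.604.
Analyst B: prior odds 0.265/0.735 = 0.36054; posterior odds 12.220; posterior probability 0.924.

Analyst A: 0.604; Analyst B: 0.924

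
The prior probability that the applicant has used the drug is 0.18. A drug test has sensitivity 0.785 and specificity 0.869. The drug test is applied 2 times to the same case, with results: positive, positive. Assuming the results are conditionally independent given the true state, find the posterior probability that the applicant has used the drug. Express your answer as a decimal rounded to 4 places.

Let H be the event that the applicant has used the drug; start with P(H) = 0.18. P('positive'|H) = 0.785, P('positive'|¬H) = 0.131.
Update on result 1 ('positive'): P(H) ← 0.785·0.1800 / (0.785·0.1800 + 0.131·0.8200) = 0.14130/0.24872 = 0.5681.
Update on result 2 ('positive'): P(H) ← 0.785·0.5681 / (0.785·0.5681 + 0.131·0.4319) = 0.44597/0.50254 = 0.8874.

Posterior P(H) ≈ 0.8874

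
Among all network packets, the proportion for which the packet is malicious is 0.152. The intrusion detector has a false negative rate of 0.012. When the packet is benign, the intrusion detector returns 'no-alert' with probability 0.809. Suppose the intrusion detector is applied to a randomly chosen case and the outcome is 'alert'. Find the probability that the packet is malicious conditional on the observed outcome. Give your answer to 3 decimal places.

Write H for 'the packet is malicious'. Prior odds H:¬H = 0.152/0.848 = 0.17925. For the 'alert' outcome, the likelihood ratio is 0.988/0.191 = 5.1728.
Posterior odds = 0.17925 × 5.1728 = 0.92720, so P(H|E) = 0.92720/(1+0.92720) = 0.481.

P(H | E) ≈ 0.481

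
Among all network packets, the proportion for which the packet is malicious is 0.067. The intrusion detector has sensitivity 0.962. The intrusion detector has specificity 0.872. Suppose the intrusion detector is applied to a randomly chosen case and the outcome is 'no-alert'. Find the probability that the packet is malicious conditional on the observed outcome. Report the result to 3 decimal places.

Write H for 'the packet is malicious'. Prior odds H:¬H = 0.067/0.933 = 0.071811. For the 'no-alert' outcome, the likelihood ratio is 0.038/0.872 = 0.043578.
Posterior odds = 0.071811 × 0.043578 = 0.0031294, so P(H|E) = 0.0031294/(1+0.0031294) = 0.003.

P(H | E) ≈ 0.003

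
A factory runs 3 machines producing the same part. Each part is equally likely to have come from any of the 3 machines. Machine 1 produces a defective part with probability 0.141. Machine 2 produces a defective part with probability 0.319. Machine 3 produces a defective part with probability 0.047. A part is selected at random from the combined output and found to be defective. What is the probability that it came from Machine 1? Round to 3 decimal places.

Posterior probability ≈ 0.278

Tabulate prior·likelihood by source: [1] prior 0.333333, lik 0.141, product 0.04700; [2] prior 0.333333, lik 0.319, product 0.1063; [3] prior 0.333333, lik 0.047, product 0.01567.
Normalizing constant = 0.16900; the posterior for Machine 1 is its product over the sum, 0.04700/0.16900 = 0.278.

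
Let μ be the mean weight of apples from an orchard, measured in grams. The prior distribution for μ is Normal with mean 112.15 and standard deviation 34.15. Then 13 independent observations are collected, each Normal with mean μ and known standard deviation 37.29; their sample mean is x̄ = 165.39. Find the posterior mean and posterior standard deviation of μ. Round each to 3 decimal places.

Posterior mean ≈ 160.917; posterior SD ≈ 9.898

Prior precision 1/τ₀² = 1/34.15² = 0.00085747; data precision n/σ² = 13/37.29² = 0.00934886.
Posterior precision = 0.00085747 + 0.00934886 = 0.0102063, giving posterior SD = 1/√0.0102063 = 9.898.
Posterior mean = (0.00085747·112.15 + 0.00934886·165.39) / 0.0102063 = 160.917.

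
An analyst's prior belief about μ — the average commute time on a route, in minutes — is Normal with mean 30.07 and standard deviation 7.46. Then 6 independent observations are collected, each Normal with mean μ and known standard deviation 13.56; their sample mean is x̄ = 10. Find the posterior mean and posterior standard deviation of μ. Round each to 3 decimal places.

Posterior mean ≈ 17.127; posterior SD ≈ 4.446

Prior precision 1/τ₀² = 1/7.46² = 0.0179689; data precision n/σ² = 6/13.56² = 0.0326311.
Posterior precision = 0.0179689 + 0.0326311 = 0.0506000, giving posterior SD = 1/√0.0506000 = 4.446.
Posterior mean = (0.0179689·30.07 + 0.0326311·10) / 0.0506000 = 17.127.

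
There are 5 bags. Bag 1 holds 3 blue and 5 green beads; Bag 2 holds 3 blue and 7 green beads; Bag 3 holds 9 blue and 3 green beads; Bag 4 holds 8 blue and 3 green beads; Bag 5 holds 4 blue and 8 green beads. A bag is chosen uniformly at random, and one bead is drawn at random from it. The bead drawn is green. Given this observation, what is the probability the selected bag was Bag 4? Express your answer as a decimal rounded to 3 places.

Posterior probability ≈ 0.108

Tabulate prior·likelihood by source: [1] prior 0.2, lik 0.625, product 0.1250; [2] prior 0.2, lik 0.7, product 0.1400; [3] prior 0.2, lik 0.25, product 0.05000; [4] prior 0.2, lik 0.2727, product 0.05455; [5] prior 0.2, lik 0.6667, product 0.1333.
Normalizing constant = 0.50288; the posterior for Bag 4 is its product over the sum, 0.05455/0.50288 = 0.108.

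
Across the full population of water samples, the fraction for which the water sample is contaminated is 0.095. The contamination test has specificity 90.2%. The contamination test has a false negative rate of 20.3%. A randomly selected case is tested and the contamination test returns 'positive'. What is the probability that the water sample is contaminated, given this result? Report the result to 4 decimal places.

P(H | E) ≈ 0.4605

Write H for 'the water sample is contaminated'. Prior odds H:¬H = 0.095/0.905 = 0.10497. For the 'positive' outcome, the likelihood ratio is 0.797/0.098 = 8.1327.
Posterior odds = 0.10497 × 8.1327 = 0.85370, so P(H|E) = 0.85370/(1+0.85370) = 0.4605.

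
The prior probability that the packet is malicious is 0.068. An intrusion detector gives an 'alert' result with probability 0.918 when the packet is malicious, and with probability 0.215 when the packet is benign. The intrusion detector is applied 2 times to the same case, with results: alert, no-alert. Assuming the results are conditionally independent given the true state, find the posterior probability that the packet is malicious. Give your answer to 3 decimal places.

With H the event that the packet is malicious, the joint likelihood of the observed sequence is P(data|H) = 0.918·0.082 = 0.075276 and P(data|¬H) = 0.215·0.785 = 0.16878.
Bayes: P(H|data) = 0.068·0.075276 / (0.068·0.075276 + 0.932·0.16878) = 0.0051188/0.16242 = 0.0315.

Posterior P(H) ≈ 0.032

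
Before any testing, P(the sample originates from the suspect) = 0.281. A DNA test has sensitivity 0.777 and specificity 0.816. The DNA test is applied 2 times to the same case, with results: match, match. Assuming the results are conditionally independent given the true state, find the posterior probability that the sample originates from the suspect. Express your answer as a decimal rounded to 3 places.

Posterior P(H) ≈ 0.875

Let H be the event that the sample originates from the suspect; start with P(H) = 0.281. P('match'|H) = 0.777, P('match'|¬H) = 0.184.
Update on result 1 ('match'): P(H) ← 0.777·0.2810 / (0.777·0.2810 + 0.184·0.7190) = 0.21834/0.35063 = 0.6227.
Update on result 2 ('match'): P(H) ← 0.777·0.6227 / (0.777·0.6227 + 0.184·0.3773) = 0.48383/0.55326 = 0.8745.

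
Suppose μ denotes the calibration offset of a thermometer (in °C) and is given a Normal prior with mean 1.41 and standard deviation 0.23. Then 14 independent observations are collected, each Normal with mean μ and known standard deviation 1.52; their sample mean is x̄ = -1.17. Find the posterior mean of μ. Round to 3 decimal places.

Posterior mean ≈ 0.784

With known σ, the Normal prior is conjugate. Weight on the data is w = (n/σ²)/(n/σ² + 1/τ₀²) = 6.05956/(6.05956+18.9036) = 0.24274.
Posterior mean = w·x̄ + (1−w)·μ₀ = 0.24274·-1.17 + 0.75726·1.41 = 0.784.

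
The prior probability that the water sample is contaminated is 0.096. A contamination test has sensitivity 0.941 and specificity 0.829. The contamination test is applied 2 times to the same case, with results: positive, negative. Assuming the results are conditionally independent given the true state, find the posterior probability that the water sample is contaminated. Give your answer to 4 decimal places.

Posterior P(H) ≈ 0.0399

Let H be the event that the water sample is contaminated; start with P(H) = 0.096. P('positive'|H) = 0.941, P('positive'|¬H) = 0.171.
Update on result 1 ('positive'): P(H) ← 0.941·0.0960 / (0.941·0.0960 + 0.171·0.9040) = 0.090336/0.24492 = 0.3688.
Update on result 2 ('negative'): P(H) ← 0.059·0.3688 / (0.059·0.3688 + 0.829·0.6312) = 0.021761/0.54499 = 0.0399.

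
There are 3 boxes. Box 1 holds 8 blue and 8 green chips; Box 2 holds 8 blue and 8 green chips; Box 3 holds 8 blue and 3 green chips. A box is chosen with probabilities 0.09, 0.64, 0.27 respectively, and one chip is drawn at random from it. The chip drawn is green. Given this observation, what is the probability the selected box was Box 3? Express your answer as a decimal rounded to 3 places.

Tabulate prior·likelihood by source: [1] prior 0.09, lik 0.5, product 0.04500; [2] prior 0.64, lik 0.5, product 0.3200; [3] prior 0.27, lik 0.2727, product 0.07364.
Normalizing constant = 0.43864; the posterior for Box 3 is its product over the sum, 0.07364/0.43864 = 0.168.

Posterior probability ≈ 0.168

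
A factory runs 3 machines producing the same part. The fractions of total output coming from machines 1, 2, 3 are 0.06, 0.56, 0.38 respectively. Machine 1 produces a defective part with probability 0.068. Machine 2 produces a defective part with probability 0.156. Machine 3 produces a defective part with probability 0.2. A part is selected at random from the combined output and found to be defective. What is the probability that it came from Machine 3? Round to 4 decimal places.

P(defective|M1) = 0.068; P(defective|M2) = 0.156; P(defective|M3) = 0.2.
Prior × likelihood for each source: 0.06·0.068=0.004080, 0.56·0.156=0.08736, 0.38·0.2=0.07600. Summing gives P(defective) = 0.16744.
P(Machine 3 | defective) = 0.07600 / 0.16744 = 0.4539.

Posterior probability ≈ 0.4539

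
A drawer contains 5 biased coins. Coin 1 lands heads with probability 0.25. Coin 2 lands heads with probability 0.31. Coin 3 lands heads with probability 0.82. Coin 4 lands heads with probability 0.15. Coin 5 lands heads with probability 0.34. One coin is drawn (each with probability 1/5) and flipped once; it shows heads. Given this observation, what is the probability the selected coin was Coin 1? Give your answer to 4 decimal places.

Posterior probability ≈ 0.1337

P(heads|C1) = 0.25; P(heads|C2) = 0.31; P(heads|C3) = 0.82; P(heads|C4) = 0.15; P(heads|C5) = 0.34.
Prior × likelihood for each source: 0.2·0.25=0.05000, 0.2·0.31=0.06200, 0.2·0.82=0.1640, 0.2·0.15=0.03000, 0.2·0.34=0.06800. Summing gives P(heads) = 0.37400.
P(Coin 1 | heads) = 0.05000 / 0.37400 = 0.1337.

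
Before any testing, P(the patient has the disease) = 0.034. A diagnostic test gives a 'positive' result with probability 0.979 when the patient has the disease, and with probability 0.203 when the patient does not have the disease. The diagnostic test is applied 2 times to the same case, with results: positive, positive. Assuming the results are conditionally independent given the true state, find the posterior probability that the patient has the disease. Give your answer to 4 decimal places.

With H the event that the patient has the disease, the joint likelihood of the observed sequence is P(data|H) = 0.979·0.979 = 0.95844 and P(data|¬H) = 0.203·0.203 = 0.041209.
Bayes: P(H|data) = 0.034·0.95844 / (0.034·0.95844 + 0.966·0.041209) = 0.032587/0.072395 = 0.4501.

Posterior P(H) ≈ 0.4501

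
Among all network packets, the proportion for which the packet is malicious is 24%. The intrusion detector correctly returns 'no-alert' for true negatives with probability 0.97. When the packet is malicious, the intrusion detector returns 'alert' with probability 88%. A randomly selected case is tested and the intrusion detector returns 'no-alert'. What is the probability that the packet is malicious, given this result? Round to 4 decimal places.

Write H for 'the packet is malicious'. Prior odds H:¬H = 0.24/0.76 = 0.31579. For the 'no-alert' outcome, the likelihood ratio is 0.12/0.97 = 0.12371.
Posterior odds = 0.31579 × 0.12371 = 0.039067, so P(H|E) = 0.039067/(1+0.039067) = 0.0376.

P(H | E) ≈ 0.0376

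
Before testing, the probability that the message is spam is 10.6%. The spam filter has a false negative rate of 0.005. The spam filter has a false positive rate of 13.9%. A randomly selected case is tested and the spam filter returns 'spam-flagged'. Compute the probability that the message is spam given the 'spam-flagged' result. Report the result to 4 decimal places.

P(H | E) ≈ 0.4591

Let H be the event that the message is spam. P(H) = 0.106, so P(¬H) = 0.894. With E the 'spam-flagged' result, P(E|H) = 0.995 and P(E|¬H) = 0.139.
P(E) = 0.995·0.106 + 0.139·0.894 = 0.10547 + 0.12427 = 0.22974.
By Bayes' theorem, P(H|E) = 0.10547 / 0.22974 = 0.4591.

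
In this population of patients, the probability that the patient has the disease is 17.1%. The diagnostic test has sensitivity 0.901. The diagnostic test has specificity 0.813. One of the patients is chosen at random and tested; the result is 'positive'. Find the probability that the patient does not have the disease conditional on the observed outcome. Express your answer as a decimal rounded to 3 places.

Write H for 'the patient has the disease'. Prior odds H:¬H = 0.171/0.829 = 0.20627. For the 'positive' outcome, the likelihood ratio is 0.901/0.187 = 4.8182.
Posterior odds = 0.20627 × 4.8182 = 0.99386, so P(H|E) = 0.99386/(1+0.99386) = 0.498. Then P(¬H|E) = 1 − 0.498 = 0.502.

P(¬H | E) ≈ 0.502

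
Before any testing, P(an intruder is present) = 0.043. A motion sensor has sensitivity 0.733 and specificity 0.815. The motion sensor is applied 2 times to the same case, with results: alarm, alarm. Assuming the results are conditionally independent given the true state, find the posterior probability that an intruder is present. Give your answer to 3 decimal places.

Posterior P(H) ≈ 0.414

With H the event that an intruder is present, the joint likelihood of the observed sequence is P(data|H) = 0.733·0.733 = 0.53729 and P(data|¬H) = 0.185·0.185 = 0.034225.
Bayes: P(H|data) = 0.043·0.53729 / (0.043·0.53729 + 0.957·0.034225) = 0.023103/0.055857 = 0.4136.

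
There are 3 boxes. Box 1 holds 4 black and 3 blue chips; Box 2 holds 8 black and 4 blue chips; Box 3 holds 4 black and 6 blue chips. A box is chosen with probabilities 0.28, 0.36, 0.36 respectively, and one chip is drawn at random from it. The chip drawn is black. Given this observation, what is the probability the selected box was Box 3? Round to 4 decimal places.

P(black|Box 1) = 0.5714; P(black|Box 2) = 0.6667; P(black|Box 3) = 0.4.
Prior × likelihood for each source: 0.28·0.5714=0.1600, 0.36·0.6667=0.2400, 0.36·0.4=0.1440. Summing gives P(black) = 0.54400.
P(Box 3 | black) = 0.1440 / 0.54400 = 0.2647.

Posterior probability ≈ 0.2647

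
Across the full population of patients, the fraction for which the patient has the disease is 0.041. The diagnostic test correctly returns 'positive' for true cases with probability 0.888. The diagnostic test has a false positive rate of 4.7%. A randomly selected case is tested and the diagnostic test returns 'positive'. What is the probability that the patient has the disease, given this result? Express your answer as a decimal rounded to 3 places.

Write H for 'the patient has the disease'. Prior odds H:¬H = 0.041/0.959 = 0.042753. For the 'positive' outcome, the likelihood ratio is 0.888/0.047 = 18.894.
Posterior odds = 0.042753 × 18.894 = 0.80776, so P(H|E) = 0.80776/(1+0.80776) = 0.447.

P(H | E) ≈ 0.447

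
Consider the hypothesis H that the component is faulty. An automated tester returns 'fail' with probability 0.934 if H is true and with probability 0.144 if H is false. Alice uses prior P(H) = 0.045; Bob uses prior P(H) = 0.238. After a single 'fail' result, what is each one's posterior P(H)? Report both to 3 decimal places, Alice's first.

Alice: 0.234; Bob: 0.670

P('+'|H) = 0.934, P('+'|¬H) = 0.144.
Alice: numerator 0.934·0.045 = 0.042030; evidence = 0.042030+0.144·0.955 = 0.17955; posterior = 0.234.
Bob: numerator 0.934·0.238 = 0.22229; evidence = 0.22229+0.144·0.762 = 0.33202; posterior = 0.670.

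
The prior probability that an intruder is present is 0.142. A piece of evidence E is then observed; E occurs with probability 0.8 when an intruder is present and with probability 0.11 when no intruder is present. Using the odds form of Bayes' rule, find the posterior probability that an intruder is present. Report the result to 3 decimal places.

Posterior probability ≈ 0.546

Prior odds = 0.142/(1−0.142) = 0.16550. In log-odds, ln(0.16550) = -1.7988.
Add log likelihood ratio: ln(7.2727) = 1.9841.
Posterior log-odds = 0.18535, so posterior odds = exp(0.18535) = 1.2036. Converting, P(H|E) = 1.2036/2.2036 = 0.546.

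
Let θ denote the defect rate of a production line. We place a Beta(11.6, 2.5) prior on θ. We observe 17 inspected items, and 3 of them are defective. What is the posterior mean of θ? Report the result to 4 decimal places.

The binomial likelihood is conjugate to the Beta prior: with 3 successes and 14 failures, the posterior is Beta(11.6+3, 2.5+14) = Beta(14.6, 16.5).
Posterior mean = α/(α+β) = 14.6/31.1 = 0.4695.

Posterior mean ≈ 0.4695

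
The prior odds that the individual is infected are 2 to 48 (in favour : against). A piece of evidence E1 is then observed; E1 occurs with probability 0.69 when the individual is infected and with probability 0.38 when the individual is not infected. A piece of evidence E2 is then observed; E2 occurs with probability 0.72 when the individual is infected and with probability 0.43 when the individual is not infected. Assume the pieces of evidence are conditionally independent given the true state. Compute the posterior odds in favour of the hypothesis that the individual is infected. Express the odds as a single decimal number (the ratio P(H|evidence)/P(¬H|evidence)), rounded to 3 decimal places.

Posterior odds ≈ 0.127

Prior odds = 2/48 = 0.041667. In log-odds, ln(0.041667) = -3.1781.
Add log likelihood ratios: ln(1.8158) + ln(1.6744) = 1.1120.
Posterior log-odds = -2.0661, so posterior odds = exp(-2.0661) = 0.12668.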